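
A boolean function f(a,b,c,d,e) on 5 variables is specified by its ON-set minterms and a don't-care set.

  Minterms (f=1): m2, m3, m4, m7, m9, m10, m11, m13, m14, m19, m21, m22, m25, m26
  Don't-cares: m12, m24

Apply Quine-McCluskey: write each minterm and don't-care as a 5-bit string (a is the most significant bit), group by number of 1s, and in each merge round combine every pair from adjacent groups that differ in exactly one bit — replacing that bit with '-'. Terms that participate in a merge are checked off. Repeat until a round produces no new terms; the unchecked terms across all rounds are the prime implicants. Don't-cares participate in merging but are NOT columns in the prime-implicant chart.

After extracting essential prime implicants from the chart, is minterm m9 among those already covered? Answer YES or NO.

Round 0: 00010✓ 00011✓ 00100✓ 00111✓ 01001✓ 01010✓ 01011✓ 01100✓ 01101✓ 01110✓ 10011✓ 10101 10110 11000✓ 11001✓ 11010✓
Round 1: -0011 -1001 -1010 0-010✓ 0-011✓ 0-100 00-11 0001-✓ 01-01 01-10 010-1 0101-✓ 011-0 0110- 110-0 1100-
Round 2: 0-01-
PIs = {-0011, -1001, -1010, 0-01-, 0-100, 00-11, 01-01, 01-10, 010-1, 011-0, 0110-, 10101, 10110, 110-0, 1100-}
Coverage chart:
  m2: 0-01- ←essential
  m3: -0011,0-01-,00-11
  m4: 0-100 ←essential
  m7: 00-11 ←essential
  m9: -1001,01-01,010-1
  m10: -1010,0-01-,01-10
  m11: 0-01-,010-1
  m13: 01-01,0110-
  m14: 01-10,011-0
  m19: -0011 ←essential
  m21: 10101 ←essential
  m22: 10110 ←essential
  m25: -1001,1100-
  m26: -1010,110-0
Essential: -0011, 0-01-, 0-100, 00-11, 10101, 10110

NO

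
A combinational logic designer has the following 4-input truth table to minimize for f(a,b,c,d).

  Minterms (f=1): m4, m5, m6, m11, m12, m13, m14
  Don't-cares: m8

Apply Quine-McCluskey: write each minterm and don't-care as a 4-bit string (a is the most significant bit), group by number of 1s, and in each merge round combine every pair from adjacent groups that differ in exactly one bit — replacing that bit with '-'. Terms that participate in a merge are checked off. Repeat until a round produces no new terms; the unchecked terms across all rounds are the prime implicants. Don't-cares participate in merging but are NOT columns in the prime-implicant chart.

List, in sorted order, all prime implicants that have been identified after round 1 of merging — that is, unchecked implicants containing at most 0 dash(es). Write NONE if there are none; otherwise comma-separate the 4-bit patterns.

1011

[col 0] 0100*, 0101*, 0110*, 1000*, 1011, 1100*, 1101*, 1110*
[col 1] -100*, -101*, -110*, 01-0*, 010-*, 1-00, 11-0*, 110-*
[col 2] -1-0, -10-
Prime implicants: -1-0, -10-, 1-00, 1011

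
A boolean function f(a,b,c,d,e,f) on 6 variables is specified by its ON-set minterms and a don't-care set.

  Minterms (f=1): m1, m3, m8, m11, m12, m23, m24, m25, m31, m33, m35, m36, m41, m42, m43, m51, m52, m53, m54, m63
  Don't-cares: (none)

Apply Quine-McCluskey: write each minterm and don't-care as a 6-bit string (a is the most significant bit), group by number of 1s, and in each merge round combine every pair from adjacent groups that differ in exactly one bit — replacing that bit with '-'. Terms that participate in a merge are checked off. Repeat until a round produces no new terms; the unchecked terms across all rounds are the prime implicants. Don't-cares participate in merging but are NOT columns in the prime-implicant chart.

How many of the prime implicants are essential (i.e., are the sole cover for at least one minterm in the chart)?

12

Round 0: 000001✓ 000011✓ 001000✓ 001011✓ 001100✓ 010111✓ 011000✓ 011001✓ 011111✓ 100001✓ 100011✓ 100100✓ 101001✓ 101010✓ 101011✓ 110011✓ 110100✓ 110101✓ 110110✓ 111111✓
Round 1: -00001✓ -00011✓ -01011✓ -11111 0-1000 00-011✓ 0000-1✓ 001-00 01-111 01100- 1-0011 1-0100 10-001✓ 10-011✓ 1000-1✓ 1010-1✓ 10101- 1101-0 11010-
Round 2: -0-011 -000-1 10-0-1
PIs = {-0-011, -000-1, -11111, 0-1000, 001-00, 01-111, 01100-, 1-0011, 1-0100, 10-0-1, 10101-, 1101-0, 11010-}
Coverage chart:
  m1: -000-1 ←essential
  m3: -0-011,-000-1
  m8: 0-1000,001-00
  m11: -0-011 ←essential
  m12: 001-00 ←essential
  m23: 01-111 ←essential
  m24: 0-1000,01100-
  m25: 01100- ←essential
  m31: -11111,01-111
  m33: -000-1,10-0-1
  m35: -0-011,-000-1,1-0011,10-0-1
  m36: 1-0100 ←essential
  m41: 10-0-1 ←essential
  m42: 10101- ←essential
  m43: -0-011,10-0-1,10101-
  m51: 1-0011 ←essential
  m52: 1-0100,1101-0,11010-
  m53: 11010- ←essential
  m54: 1101-0 ←essential
  m63: -11111 ←essential
Essential: -0-011, -000-1, -11111, 001-00, 01-111, 01100-, 1-0011, 1-0100, 10-0-1, 10101-, 1101-0, 11010-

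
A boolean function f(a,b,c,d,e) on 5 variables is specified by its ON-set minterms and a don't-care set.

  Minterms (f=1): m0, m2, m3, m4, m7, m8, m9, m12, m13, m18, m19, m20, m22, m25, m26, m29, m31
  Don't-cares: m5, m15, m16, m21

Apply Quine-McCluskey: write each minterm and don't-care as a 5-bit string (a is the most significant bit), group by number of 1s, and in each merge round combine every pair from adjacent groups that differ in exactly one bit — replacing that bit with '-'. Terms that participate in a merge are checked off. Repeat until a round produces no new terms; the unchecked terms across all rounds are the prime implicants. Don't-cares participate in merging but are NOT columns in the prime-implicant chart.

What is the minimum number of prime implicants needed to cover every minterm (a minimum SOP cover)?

Round 0: 00000✓ 00010✓ 00011✓ 00100✓ 00101✓ 00111✓ 01000✓ 01001✓ 01100✓ 01101✓ 01111✓ 10000✓ 10010✓ 10011✓ 10100✓ 10101✓ 10110✓ 11001✓ 11010✓ 11101✓ 11111✓
Round 1: -0000✓ -0010✓ -0011✓ -0100✓ -0101✓ -1001✓ -1101✓ -1111✓ 0-000✓ 0-100✓ 0-101✓ 0-111✓ 00-00✓ 00-11 000-0✓ 0001-✓ 001-1✓ 0010-✓ 01-00✓ 01-01✓ 0100-✓ 011-1✓ 0110-✓ 1-010 1-101✓ 10-00✓ 10-10✓ 100-0✓ 1001-✓ 101-0✓ 1010-✓ 11-01✓ 111-1✓
Round 2: --101 -0-00 -00-0 -001- -010- -1-01 -11-1 0--00 0-1-1 0-10- 01-0- 10--0
PIs = {--101, -0-00, -00-0, -001-, -010-, -1-01, -11-1, 0--00, 0-1-1, 0-10-, 00-11, 01-0-, 1-010, 10--0}
Coverage chart:
  m0: -0-00,-00-0,0--00
  m2: -00-0,-001-
  m3: -001-,00-11
  m4: -0-00,-010-,0--00,0-10-
  m7: 0-1-1,00-11
  m8: 0--00,01-0-
  m9: -1-01,01-0-
  m12: 0--00,0-10-,01-0-
  m13: --101,-1-01,-11-1,0-1-1,0-10-,01-0-
  m18: -00-0,-001-,1-010,10--0
  m19: -001- ←essential
  m20: -0-00,-010-,10--0
  m22: 10--0 ←essential
  m25: -1-01 ←essential
  m26: 1-010 ←essential
  m29: --101,-1-01,-11-1
  m31: -11-1 ←essential
Essential: -001-, -1-01, -11-1, 1-010, 10--0
Petrick residual → 0--00, 0-1-1
Min cover (7 terms): b'c'd + bd'e + bce + a'd'e' + a'ce + ac'de' + ab'e'

7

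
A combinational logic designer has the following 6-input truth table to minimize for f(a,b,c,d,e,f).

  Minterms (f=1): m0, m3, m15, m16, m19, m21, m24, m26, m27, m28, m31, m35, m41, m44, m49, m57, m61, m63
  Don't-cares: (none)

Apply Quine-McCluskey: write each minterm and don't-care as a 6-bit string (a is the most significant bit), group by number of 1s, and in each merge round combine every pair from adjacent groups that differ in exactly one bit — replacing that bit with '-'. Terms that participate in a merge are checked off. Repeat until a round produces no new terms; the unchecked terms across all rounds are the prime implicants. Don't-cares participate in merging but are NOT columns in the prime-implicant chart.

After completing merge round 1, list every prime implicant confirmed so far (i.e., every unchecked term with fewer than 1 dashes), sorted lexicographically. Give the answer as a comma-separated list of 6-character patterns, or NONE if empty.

size-2^0 implicants → 000000(✓)  000011(✓)  001111(✓)  010000(✓)  010011(✓)  010101  011000(✓)  011010(✓)  011011(✓)  011100(✓)  011111(✓)  100011(✓)  101001(✓)  101100  110001(✓)  111001(✓)  111101(✓)  111111(✓)
size-2^1 implicants → -00011  -11111  0-0000  0-0011  0-1111  01-000  01-011  011-00  011-11  0110-0  01101-  1-1001  11-001  111-01  1111-1
Unchecked terms (primes): -00011, -11111, 0-0000, 0-0011, 0-1111, 01-000, 01-011, 010101, 011-00, 011-11, 0110-0, 01101-, 1-1001, 101100, 11-001, 111-01, 1111-1

010101, 101100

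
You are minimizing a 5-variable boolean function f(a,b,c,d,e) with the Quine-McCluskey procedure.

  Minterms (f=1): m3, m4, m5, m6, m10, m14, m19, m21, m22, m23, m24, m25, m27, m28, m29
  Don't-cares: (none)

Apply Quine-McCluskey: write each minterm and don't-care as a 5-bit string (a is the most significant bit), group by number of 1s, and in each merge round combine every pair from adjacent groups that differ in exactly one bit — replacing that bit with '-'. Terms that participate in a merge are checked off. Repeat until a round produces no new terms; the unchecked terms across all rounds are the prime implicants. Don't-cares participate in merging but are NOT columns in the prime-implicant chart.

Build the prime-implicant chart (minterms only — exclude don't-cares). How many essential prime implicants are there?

3

Round 0: 00011✓ 00100✓ 00101✓ 00110✓ 01010✓ 01110✓ 10011✓ 10101✓ 10110✓ 10111✓ 11000✓ 11001✓ 11011✓ 11100✓ 11101✓
Round 1: -0011 -0101 -0110 0-110 001-0 0010- 01-10 1-011 1-101 10-11 101-1 1011- 11-00✓ 11-01✓ 110-1 1100-✓ 1110-✓
Round 2: 11-0-
PIs = {-0011, -0101, -0110, 0-110, 001-0, 0010-, 01-10, 1-011, 1-101, 10-11, 101-1, 1011-, 11-0-, 110-1}
Coverage chart:
  m3: -0011 ←essential
  m4: 001-0,0010-
  m5: -0101,0010-
  m6: -0110,0-110,001-0
  m10: 01-10 ←essential
  m14: 0-110,01-10
  m19: -0011,1-011,10-11
  m21: -0101,1-101,101-1
  m22: -0110,1011-
  m23: 10-11,101-1,1011-
  m24: 11-0- ←essential
  m25: 11-0-,110-1
  m27: 1-011,110-1
  m28: 11-0- ←essential
  m29: 1-101,11-0-
Essential: -0011, 01-10, 11-0-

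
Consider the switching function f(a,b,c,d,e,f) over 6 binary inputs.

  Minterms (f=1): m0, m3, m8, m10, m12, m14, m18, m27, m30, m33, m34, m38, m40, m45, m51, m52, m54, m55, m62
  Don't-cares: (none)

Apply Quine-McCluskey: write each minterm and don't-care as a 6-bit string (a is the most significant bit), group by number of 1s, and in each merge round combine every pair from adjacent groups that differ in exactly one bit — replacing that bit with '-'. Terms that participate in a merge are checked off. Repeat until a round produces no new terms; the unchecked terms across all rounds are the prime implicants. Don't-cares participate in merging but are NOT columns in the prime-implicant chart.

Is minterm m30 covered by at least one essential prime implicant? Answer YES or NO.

size-2^0 implicants → 000000(✓)  000011  001000(✓)  001010(✓)  001100(✓)  001110(✓)  010010  011011  011110(✓)  100001  100010(✓)  100110(✓)  101000(✓)  101101  110011(✓)  110100(✓)  110110(✓)  110111(✓)  111110(✓)
size-2^1 implicants → -01000  -11110  0-1110  00-000  001-00(✓)  001-10(✓)  0010-0(✓)  0011-0(✓)  1-0110  100-10  11-110  110-11  1101-0  11011-
size-2^2 implicants → 001--0
Unchecked terms (primes): -01000, -11110, 0-1110, 00-000, 000011, 001--0, 010010, 011011, 1-0110, 100-10, 100001, 101101, 11-110, 110-11, 1101-0, 11011-
Minterm coverage:
  m0 ⊆ 00-000 [E]
  m3 ⊆ 000011 [E]
  m8 ⊆ -01000,00-000,001--0
  m10 ⊆ 001--0 [E]
  m12 ⊆ 001--0 [E]
  m14 ⊆ 0-1110,001--0
  m18 ⊆ 010010 [E]
  m27 ⊆ 011011 [E]
  m30 ⊆ -11110,0-1110
  m33 ⊆ 100001 [E]
  m34 ⊆ 100-10 [E]
  m38 ⊆ 1-0110,100-10
  m40 ⊆ -01000 [E]
  m45 ⊆ 101101 [E]
  m51 ⊆ 110-11 [E]
  m52 ⊆ 1101-0 [E]
  m54 ⊆ 1-0110,11-110,1101-0,11011-
  m55 ⊆ 110-11,11011-
  m62 ⊆ -11110,11-110
E = {-01000, 00-000, 000011, 001--0, 010010, 011011, 100-10, 100001, 101101, 110-11, 1101-0}

NO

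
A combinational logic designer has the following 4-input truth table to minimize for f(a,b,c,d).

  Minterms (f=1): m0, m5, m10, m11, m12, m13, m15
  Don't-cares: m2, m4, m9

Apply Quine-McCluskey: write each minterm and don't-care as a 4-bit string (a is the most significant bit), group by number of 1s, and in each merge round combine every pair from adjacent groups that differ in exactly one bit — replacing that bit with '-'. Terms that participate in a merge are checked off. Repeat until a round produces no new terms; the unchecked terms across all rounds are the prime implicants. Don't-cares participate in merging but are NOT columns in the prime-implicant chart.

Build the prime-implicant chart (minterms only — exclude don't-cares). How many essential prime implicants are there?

2

size-2^0 implicants → 0000(✓)  0010(✓)  0100(✓)  0101(✓)  1001(✓)  1010(✓)  1011(✓)  1100(✓)  1101(✓)  1111(✓)
size-2^1 implicants → -010  -100(✓)  -101(✓)  0-00  00-0  010-(✓)  1-01(✓)  1-11(✓)  10-1(✓)  101-  11-1(✓)  110-(✓)
size-2^2 implicants → -10-  1--1
Unchecked terms (primes): -010, -10-, 0-00, 00-0, 1--1, 101-
Minterm coverage:
  m0 ⊆ 0-00,00-0
  m5 ⊆ -10- [E]
  m10 ⊆ -010,101-
  m11 ⊆ 1--1,101-
  m12 ⊆ -10- [E]
  m13 ⊆ -10-,1--1
  m15 ⊆ 1--1 [E]
E = {-10-, 1--1}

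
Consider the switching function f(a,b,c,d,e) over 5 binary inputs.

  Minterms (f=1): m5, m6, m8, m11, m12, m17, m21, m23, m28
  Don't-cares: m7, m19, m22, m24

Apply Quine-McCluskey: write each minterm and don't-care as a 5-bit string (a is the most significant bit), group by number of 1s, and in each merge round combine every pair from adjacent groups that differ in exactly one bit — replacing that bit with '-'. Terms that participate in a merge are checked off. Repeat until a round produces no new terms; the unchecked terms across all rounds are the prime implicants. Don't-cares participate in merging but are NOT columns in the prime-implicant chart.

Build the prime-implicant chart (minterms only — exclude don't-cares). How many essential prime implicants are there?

[col 0] 00101*, 00110*, 00111*, 01000*, 01011, 01100*, 10001*, 10011*, 10101*, 10110*, 10111*, 11000*, 11100*
[col 1] -0101*, -0110*, -0111*, -1000*, -1100*, 001-1*, 0011-*, 01-00*, 10-01*, 10-11*, 100-1*, 101-1*, 1011-*, 11-00*
[col 2] -01-1, -011-, -1-00, 10--1
Prime implicants: -01-1, -011-, -1-00, 01011, 10--1
PI chart (minterm → PIs covering it):
  5 | -01-1  (sole → essential)
  6 | -011-  (sole → essential)
  8 | -1-00  (sole → essential)
  11 | 01011  (sole → essential)
  12 | -1-00  (sole → essential)
  17 | 10--1  (sole → essential)
  21 | -01-1,10--1
  23 | -01-1,-011-,10--1
  28 | -1-00  (sole → essential)
Essential prime implicants: -01-1, -011-, -1-00, 01011, 10--1

5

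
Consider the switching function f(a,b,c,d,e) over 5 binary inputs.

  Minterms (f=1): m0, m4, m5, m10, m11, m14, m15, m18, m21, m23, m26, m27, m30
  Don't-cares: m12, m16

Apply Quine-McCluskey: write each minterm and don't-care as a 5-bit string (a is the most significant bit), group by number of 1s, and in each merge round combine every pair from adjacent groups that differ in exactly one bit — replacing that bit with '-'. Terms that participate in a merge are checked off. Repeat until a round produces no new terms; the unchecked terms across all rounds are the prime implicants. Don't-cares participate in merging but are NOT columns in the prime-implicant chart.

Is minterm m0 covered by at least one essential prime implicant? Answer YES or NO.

size-2^0 implicants → 00000(✓)  00100(✓)  00101(✓)  01010(✓)  01011(✓)  01100(✓)  01110(✓)  01111(✓)  10000(✓)  10010(✓)  10101(✓)  10111(✓)  11010(✓)  11011(✓)  11110(✓)
size-2^1 implicants → -0000  -0101  -1010(✓)  -1011(✓)  -1110(✓)  0-100  00-00  0010-  01-10(✓)  01-11(✓)  0101-(✓)  011-0  0111-(✓)  1-010  100-0  101-1  11-10(✓)  1101-(✓)
size-2^2 implicants → -1-10  -101-  01-1-
Unchecked terms (primes): -0000, -0101, -1-10, -101-, 0-100, 00-00, 0010-, 01-1-, 011-0, 1-010, 100-0, 101-1
Minterm coverage:
  m0 ⊆ -0000,00-00
  m4 ⊆ 0-100,00-00,0010-
  m5 ⊆ -0101,0010-
  m10 ⊆ -1-10,-101-,01-1-
  m11 ⊆ -101-,01-1-
  m14 ⊆ -1-10,01-1-,011-0
  m15 ⊆ 01-1- [E]
  m18 ⊆ 1-010,100-0
  m21 ⊆ -0101,101-1
  m23 ⊆ 101-1 [E]
  m26 ⊆ -1-10,-101-,1-010
  m27 ⊆ -101- [E]
  m30 ⊆ -1-10 [E]
E = {-1-10, -101-, 01-1-, 101-1}

NO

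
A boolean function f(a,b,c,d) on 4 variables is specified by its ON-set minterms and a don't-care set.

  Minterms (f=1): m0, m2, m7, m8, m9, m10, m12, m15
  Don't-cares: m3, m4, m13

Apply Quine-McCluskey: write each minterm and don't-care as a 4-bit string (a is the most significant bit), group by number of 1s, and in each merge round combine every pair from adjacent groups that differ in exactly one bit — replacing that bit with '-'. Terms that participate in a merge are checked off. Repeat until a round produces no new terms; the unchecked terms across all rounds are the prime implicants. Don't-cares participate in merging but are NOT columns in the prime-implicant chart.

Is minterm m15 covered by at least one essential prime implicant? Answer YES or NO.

size-2^0 implicants → 0000(✓)  0010(✓)  0011(✓)  0100(✓)  0111(✓)  1000(✓)  1001(✓)  1010(✓)  1100(✓)  1101(✓)  1111(✓)
size-2^1 implicants → -000(✓)  -010(✓)  -100(✓)  -111  0-00(✓)  0-11  00-0(✓)  001-  1-00(✓)  1-01(✓)  10-0(✓)  100-(✓)  11-1  110-(✓)
size-2^2 implicants → --00  -0-0  1-0-
Unchecked terms (primes): --00, -0-0, -111, 0-11, 001-, 1-0-, 11-1
Minterm coverage:
  m0 ⊆ --00,-0-0
  m2 ⊆ -0-0,001-
  m7 ⊆ -111,0-11
  m8 ⊆ --00,-0-0,1-0-
  m9 ⊆ 1-0- [E]
  m10 ⊆ -0-0 [E]
  m12 ⊆ --00,1-0-
  m15 ⊆ -111,11-1
E = {-0-0, 1-0-}

NO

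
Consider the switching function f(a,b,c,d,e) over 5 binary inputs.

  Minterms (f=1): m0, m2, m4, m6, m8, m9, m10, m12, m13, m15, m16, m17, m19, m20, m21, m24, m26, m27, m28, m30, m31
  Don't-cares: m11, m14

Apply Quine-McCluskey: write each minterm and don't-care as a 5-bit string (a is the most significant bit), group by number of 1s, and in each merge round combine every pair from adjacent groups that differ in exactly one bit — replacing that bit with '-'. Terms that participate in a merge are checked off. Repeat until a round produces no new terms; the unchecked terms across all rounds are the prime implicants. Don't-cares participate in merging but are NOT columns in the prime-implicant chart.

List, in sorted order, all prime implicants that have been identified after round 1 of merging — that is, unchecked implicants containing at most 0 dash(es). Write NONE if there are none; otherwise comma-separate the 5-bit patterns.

NONE

size-2^0 implicants → 00000(✓)  00010(✓)  00100(✓)  00110(✓)  01000(✓)  01001(✓)  01010(✓)  01011(✓)  01100(✓)  01101(✓)  01110(✓)  01111(✓)  10000(✓)  10001(✓)  10011(✓)  10100(✓)  10101(✓)  11000(✓)  11010(✓)  11011(✓)  11100(✓)  11110(✓)  11111(✓)
size-2^1 implicants → -0000(✓)  -0100(✓)  -1000(✓)  -1010(✓)  -1011(✓)  -1100(✓)  -1110(✓)  -1111(✓)  0-000(✓)  0-010(✓)  0-100(✓)  0-110(✓)  00-00(✓)  00-10(✓)  000-0(✓)  001-0(✓)  01-00(✓)  01-01(✓)  01-10(✓)  01-11(✓)  010-0(✓)  010-1(✓)  0100-(✓)  0101-(✓)  011-0(✓)  011-1(✓)  0110-(✓)  0111-(✓)  1-000(✓)  1-011  1-100(✓)  10-00(✓)  10-01(✓)  100-1  1000-(✓)  1010-(✓)  11-00(✓)  11-10(✓)  11-11(✓)  110-0(✓)  1101-(✓)  111-0(✓)  1111-(✓)
size-2^2 implicants → --000(✓)  --100(✓)  -0-00(✓)  -1-00(✓)  -1-10(✓)  -1-11(✓)  -10-0(✓)  -101-(✓)  -11-0(✓)  -111-(✓)  0--00(✓)  0--10(✓)  0-0-0(✓)  0-1-0(✓)  00--0(✓)  01--0(✓)  01--1(✓)  01-0-(✓)  01-1-(✓)  010--(✓)  011--(✓)  1--00(✓)  10-0-  11--0(✓)  11-1-(✓)
size-2^3 implicants → ---00  -1--0  -1-1-  0---0  01---
Unchecked terms (primes): ---00, -1--0, -1-1-, 0---0, 01---, 1-011, 10-0-, 100-1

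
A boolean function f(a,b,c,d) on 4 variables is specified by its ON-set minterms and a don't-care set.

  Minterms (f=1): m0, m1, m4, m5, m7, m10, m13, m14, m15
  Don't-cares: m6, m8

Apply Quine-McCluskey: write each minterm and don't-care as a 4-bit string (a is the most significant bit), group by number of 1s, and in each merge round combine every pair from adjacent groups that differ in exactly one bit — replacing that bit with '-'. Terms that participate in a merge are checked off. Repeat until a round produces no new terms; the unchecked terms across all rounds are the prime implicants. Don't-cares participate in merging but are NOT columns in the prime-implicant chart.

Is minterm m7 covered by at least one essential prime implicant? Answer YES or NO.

size-2^0 implicants → 0000(✓)  0001(✓)  0100(✓)  0101(✓)  0110(✓)  0111(✓)  1000(✓)  1010(✓)  1101(✓)  1110(✓)  1111(✓)
size-2^1 implicants → -000  -101(✓)  -110(✓)  -111(✓)  0-00(✓)  0-01(✓)  000-(✓)  01-0(✓)  01-1(✓)  010-(✓)  011-(✓)  1-10  10-0  11-1(✓)  111-(✓)
size-2^2 implicants → -1-1  -11-  0-0-  01--
Unchecked terms (primes): -000, -1-1, -11-, 0-0-, 01--, 1-10, 10-0
Minterm coverage:
  m0 ⊆ -000,0-0-
  m1 ⊆ 0-0- [E]
  m4 ⊆ 0-0-,01--
  m5 ⊆ -1-1,0-0-,01--
  m7 ⊆ -1-1,-11-,01--
  m10 ⊆ 1-10,10-0
  m13 ⊆ -1-1 [E]
  m14 ⊆ -11-,1-10
  m15 ⊆ -1-1,-11-
E = {-1-1, 0-0-}

YES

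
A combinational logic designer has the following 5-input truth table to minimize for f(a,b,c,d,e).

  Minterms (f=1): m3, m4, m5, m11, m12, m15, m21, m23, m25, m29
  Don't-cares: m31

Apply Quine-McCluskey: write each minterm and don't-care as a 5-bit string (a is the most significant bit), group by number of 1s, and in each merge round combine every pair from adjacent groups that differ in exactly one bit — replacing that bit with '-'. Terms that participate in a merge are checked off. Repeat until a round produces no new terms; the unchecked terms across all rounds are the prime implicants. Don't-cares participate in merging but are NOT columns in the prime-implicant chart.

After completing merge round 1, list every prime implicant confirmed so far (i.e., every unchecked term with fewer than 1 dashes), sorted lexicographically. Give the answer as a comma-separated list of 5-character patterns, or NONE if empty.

NONE

[col 0] 00011*, 00100*, 00101*, 01011*, 01100*, 01111*, 10101*, 10111*, 11001*, 11101*, 11111*
[col 1] -0101, -1111, 0-011, 0-100, 0010-, 01-11, 1-101*, 1-111*, 101-1*, 11-01, 111-1*
[col 2] 1-1-1
Prime implicants: -0101, -1111, 0-011, 0-100, 0010-, 01-11, 1-1-1, 11-01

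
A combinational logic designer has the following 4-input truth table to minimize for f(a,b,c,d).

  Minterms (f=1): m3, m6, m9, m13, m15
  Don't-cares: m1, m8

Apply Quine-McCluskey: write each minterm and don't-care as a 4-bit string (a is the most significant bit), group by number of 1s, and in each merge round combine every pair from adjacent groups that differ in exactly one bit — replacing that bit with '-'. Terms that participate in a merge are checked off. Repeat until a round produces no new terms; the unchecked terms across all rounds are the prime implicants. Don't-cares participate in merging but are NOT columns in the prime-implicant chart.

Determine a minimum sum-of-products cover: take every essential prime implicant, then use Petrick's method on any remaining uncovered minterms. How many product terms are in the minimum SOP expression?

4

[col 0] 0001*, 0011*, 0110, 1000*, 1001*, 1101*, 1111*
[col 1] -001, 00-1, 1-01, 100-, 11-1
Prime implicants: -001, 00-1, 0110, 1-01, 100-, 11-1
PI chart (minterm → PIs covering it):
  3 | 00-1  (sole → essential)
  6 | 0110  (sole → essential)
  9 | -001,1-01,100-
  13 | 1-01,11-1
  15 | 11-1  (sole → essential)
Essential prime implicants: 00-1, 0110, 11-1
Petrick residual → -001
Minimum SOP uses 4 PIs: b'c'd + a'b'd + a'bcd' + abd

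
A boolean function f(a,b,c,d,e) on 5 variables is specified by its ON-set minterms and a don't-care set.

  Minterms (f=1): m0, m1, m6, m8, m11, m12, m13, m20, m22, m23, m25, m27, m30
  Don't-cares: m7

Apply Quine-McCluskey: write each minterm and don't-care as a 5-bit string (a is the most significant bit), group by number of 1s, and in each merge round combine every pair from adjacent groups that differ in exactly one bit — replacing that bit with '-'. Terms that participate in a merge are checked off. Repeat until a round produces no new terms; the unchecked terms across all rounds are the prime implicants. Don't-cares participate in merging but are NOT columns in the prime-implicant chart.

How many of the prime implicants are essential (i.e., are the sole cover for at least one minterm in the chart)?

7

Round 0: 00000✓ 00001✓ 00110✓ 00111✓ 01000✓ 01011✓ 01100✓ 01101✓ 10100✓ 10110✓ 10111✓ 11001✓ 11011✓ 11110✓
Round 1: -0110✓ -0111✓ -1011 0-000 0000- 0011-✓ 01-00 0110- 1-110 101-0 1011-✓ 110-1
Round 2: -011-
PIs = {-011-, -1011, 0-000, 0000-, 01-00, 0110-, 1-110, 101-0, 110-1}
Coverage chart:
  m0: 0-000,0000-
  m1: 0000- ←essential
  m6: -011- ←essential
  m8: 0-000,01-00
  m11: -1011 ←essential
  m12: 01-00,0110-
  m13: 0110- ←essential
  m20: 101-0 ←essential
  m22: -011-,1-110,101-0
  m23: -011- ←essential
  m25: 110-1 ←essential
  m27: -1011,110-1
  m30: 1-110 ←essential
Essential: -011-, -1011, 0000-, 0110-, 1-110, 101-0, 110-1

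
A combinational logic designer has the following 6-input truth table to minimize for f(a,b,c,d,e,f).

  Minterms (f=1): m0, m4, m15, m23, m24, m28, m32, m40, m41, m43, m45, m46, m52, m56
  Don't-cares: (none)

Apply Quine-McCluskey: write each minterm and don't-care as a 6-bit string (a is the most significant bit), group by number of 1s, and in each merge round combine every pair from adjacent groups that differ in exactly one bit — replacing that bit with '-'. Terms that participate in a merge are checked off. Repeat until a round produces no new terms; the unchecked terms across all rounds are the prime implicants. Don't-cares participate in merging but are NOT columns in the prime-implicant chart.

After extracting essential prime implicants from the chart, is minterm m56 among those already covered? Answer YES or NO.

[col 0] 000000*, 000100*, 001111, 010111, 011000*, 011100*, 100000*, 101000*, 101001*, 101011*, 101101*, 101110, 110100, 111000*
[col 1] -00000, -11000, 000-00, 011-00, 1-1000, 10-000, 101-01, 1010-1, 10100-
Prime implicants: -00000, -11000, 000-00, 001111, 010111, 011-00, 1-1000, 10-000, 101-01, 1010-1, 10100-, 101110, 110100
PI chart (minterm → PIs covering it):
  0 | -00000,000-00
  4 | 000-00  (sole → essential)
  15 | 001111  (sole → essential)
  23 | 010111  (sole → essential)
  24 | -11000,011-00
  28 | 011-00  (sole → essential)
  32 | -00000,10-000
  40 | 1-1000,10-000,10100-
  41 | 101-01,1010-1,10100-
  43 | 1010-1  (sole → essential)
  45 | 101-01  (sole → essential)
  46 | 101110  (sole → essential)
  52 | 110100  (sole → essential)
  56 | -11000,1-1000
Essential prime implicants: 000-00, 001111, 010111, 011-00, 101-01, 1010-1, 101110, 110100

NO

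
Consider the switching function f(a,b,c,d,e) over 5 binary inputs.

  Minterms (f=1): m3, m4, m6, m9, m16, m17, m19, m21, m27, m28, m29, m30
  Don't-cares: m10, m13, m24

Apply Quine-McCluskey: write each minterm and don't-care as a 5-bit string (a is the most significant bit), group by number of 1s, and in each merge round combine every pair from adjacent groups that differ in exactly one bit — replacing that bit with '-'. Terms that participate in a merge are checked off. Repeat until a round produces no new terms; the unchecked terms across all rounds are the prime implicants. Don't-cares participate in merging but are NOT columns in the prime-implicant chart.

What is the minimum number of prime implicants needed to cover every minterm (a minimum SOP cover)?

7

Round 0: 00011✓ 00100✓ 00110✓ 01001✓ 01010 01101✓ 10000✓ 10001✓ 10011✓ 10101✓ 11000✓ 11011✓ 11100✓ 11101✓ 11110✓
Round 1: -0011 -1101 001-0 01-01 1-000 1-011 1-101 10-01 100-1 1000- 11-00 111-0 1110-
PIs = {-0011, -1101, 001-0, 01-01, 01010, 1-000, 1-011, 1-101, 10-01, 100-1, 1000-, 11-00, 111-0, 1110-}
Coverage chart:
  m3: -0011 ←essential
  m4: 001-0 ←essential
  m6: 001-0 ←essential
  m9: 01-01 ←essential
  m16: 1-000,1000-
  m17: 10-01,100-1,1000-
  m19: -0011,1-011,100-1
  m21: 1-101,10-01
  m27: 1-011 ←essential
  m28: 11-00,111-0,1110-
  m29: -1101,1-101,1110-
  m30: 111-0 ←essential
Essential: -0011, 001-0, 01-01, 1-011, 111-0
Petrick residual → 1-101, 1000-
Min cover (7 terms): b'c'de + a'b'ce' + a'bd'e + ac'de + acd'e + ab'c'd' + abce'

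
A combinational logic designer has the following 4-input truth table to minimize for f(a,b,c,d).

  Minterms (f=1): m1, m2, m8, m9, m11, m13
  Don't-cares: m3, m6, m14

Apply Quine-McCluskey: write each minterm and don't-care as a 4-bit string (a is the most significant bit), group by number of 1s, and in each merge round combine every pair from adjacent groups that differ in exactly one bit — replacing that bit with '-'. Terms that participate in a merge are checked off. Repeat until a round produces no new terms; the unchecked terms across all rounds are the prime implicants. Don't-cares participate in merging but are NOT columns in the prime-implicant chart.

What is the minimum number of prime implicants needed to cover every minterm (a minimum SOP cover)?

4

size-2^0 implicants → 0001(✓)  0010(✓)  0011(✓)  0110(✓)  1000(✓)  1001(✓)  1011(✓)  1101(✓)  1110(✓)
size-2^1 implicants → -001(✓)  -011(✓)  -110  0-10  00-1(✓)  001-  1-01  10-1(✓)  100-
size-2^2 implicants → -0-1
Unchecked terms (primes): -0-1, -110, 0-10, 001-, 1-01, 100-
Minterm coverage:
  m1 ⊆ -0-1 [E]
  m2 ⊆ 0-10,001-
  m8 ⊆ 100- [E]
  m9 ⊆ -0-1,1-01,100-
  m11 ⊆ -0-1 [E]
  m13 ⊆ 1-01 [E]
E = {-0-1, 1-01, 100-}
Petrick residual → 0-10
Cover = b'd + a'cd' + ac'd + ab'c'  |cover|=4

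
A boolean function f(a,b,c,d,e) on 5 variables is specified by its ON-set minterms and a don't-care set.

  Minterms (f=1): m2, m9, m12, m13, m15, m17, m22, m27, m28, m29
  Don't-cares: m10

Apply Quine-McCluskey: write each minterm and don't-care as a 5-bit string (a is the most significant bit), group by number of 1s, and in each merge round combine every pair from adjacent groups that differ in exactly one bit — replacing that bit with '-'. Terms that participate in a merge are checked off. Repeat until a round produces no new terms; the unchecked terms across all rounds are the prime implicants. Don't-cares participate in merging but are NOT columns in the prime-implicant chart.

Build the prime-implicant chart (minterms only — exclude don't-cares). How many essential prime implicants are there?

7

[col 0] 00010*, 01001*, 01010*, 01100*, 01101*, 01111*, 10001, 10110, 11011, 11100*, 11101*
[col 1] -1100*, -1101*, 0-010, 01-01, 011-1, 0110-*, 1110-*
[col 2] -110-
Prime implicants: -110-, 0-010, 01-01, 011-1, 10001, 10110, 11011
PI chart (minterm → PIs covering it):
  2 | 0-010  (sole → essential)
  9 | 01-01  (sole → essential)
  12 | -110-  (sole → essential)
  13 | -110-,01-01,011-1
  15 | 011-1  (sole → essential)
  17 | 10001  (sole → essential)
  22 | 10110  (sole → essential)
  27 | 11011  (sole → essential)
  28 | -110-  (sole → essential)
  29 | -110-  (sole → essential)
Essential prime implicants: -110-, 0-010, 01-01, 011-1, 10001, 10110, 11011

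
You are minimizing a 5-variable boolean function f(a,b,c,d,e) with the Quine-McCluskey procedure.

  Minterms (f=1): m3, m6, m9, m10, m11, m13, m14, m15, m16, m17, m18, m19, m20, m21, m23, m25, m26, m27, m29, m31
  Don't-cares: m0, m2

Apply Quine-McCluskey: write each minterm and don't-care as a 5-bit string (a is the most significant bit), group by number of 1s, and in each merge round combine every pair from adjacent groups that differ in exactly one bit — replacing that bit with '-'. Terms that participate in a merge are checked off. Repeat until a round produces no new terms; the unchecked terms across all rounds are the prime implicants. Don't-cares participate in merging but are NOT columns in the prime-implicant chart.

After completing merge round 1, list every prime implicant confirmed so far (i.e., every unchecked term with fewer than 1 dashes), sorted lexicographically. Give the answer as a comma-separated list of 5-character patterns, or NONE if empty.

NONE

Round 0: 00000✓ 00010✓ 00011✓ 00110✓ 01001✓ 01010✓ 01011✓ 01101✓ 01110✓ 01111✓ 10000✓ 10001✓ 10010✓ 10011✓ 10100✓ 10101✓ 10111✓ 11001✓ 11010✓ 11011✓ 11101✓ 11111✓
Round 1: -0000✓ -0010✓ -0011✓ -1001✓ -1010✓ -1011✓ -1101✓ -1111✓ 0-010✓ 0-011✓ 0-110✓ 00-10✓ 000-0✓ 0001-✓ 01-01✓ 01-10✓ 01-11✓ 010-1✓ 0101-✓ 011-1✓ 0111-✓ 1-001✓ 1-010✓ 1-011✓ 1-101✓ 1-111✓ 10-00✓ 10-01✓ 10-11✓ 100-0✓ 100-1✓ 1000-✓ 1001-✓ 101-1✓ 1010-✓ 11-01✓ 11-11✓ 110-1✓ 1101-✓ 111-1✓
Round 2: --010✓ --011✓ -00-0 -001-✓ -1-01✓ -1-11✓ -10-1✓ -101-✓ -11-1✓ 0--10 0-01-✓ 01--1✓ 01-1- 1--01✓ 1--11✓ 1-0-1✓ 1-01-✓ 1-1-1✓ 10--1✓ 10-0- 100-- 11--1✓
Round 3: --01- -1--1 1---1
PIs = {--01-, -00-0, -1--1, 0--10, 01-1-, 1---1, 10-0-, 100--}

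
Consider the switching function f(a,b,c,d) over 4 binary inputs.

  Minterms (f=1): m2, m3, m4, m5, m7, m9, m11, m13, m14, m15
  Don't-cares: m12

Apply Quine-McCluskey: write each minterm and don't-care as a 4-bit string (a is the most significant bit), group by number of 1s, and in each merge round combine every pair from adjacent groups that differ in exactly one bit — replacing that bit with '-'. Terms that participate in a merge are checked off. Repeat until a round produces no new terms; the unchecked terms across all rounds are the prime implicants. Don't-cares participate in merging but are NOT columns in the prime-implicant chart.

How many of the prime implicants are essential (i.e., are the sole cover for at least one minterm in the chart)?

4

[col 0] 0010*, 0011*, 0100*, 0101*, 0111*, 1001*, 1011*, 1100*, 1101*, 1110*, 1111*
[col 1] -011*, -100*, -101*, -111*, 0-11*, 001-, 01-1*, 010-*, 1-01*, 1-11*, 10-1*, 11-0*, 11-1*, 110-*, 111-*
[col 2] --11, -1-1, -10-, 1--1, 11--
Prime implicants: --11, -1-1, -10-, 001-, 1--1, 11--
PI chart (minterm → PIs covering it):
  2 | 001-  (sole → essential)
  3 | --11,001-
  4 | -10-  (sole → essential)
  5 | -1-1,-10-
  7 | --11,-1-1
  9 | 1--1  (sole → essential)
  11 | --11,1--1
  13 | -1-1,-10-,1--1,11--
  14 | 11--  (sole → essential)
  15 | --11,-1-1,1--1,11--
Essential prime implicants: -10-, 001-, 1--1, 11--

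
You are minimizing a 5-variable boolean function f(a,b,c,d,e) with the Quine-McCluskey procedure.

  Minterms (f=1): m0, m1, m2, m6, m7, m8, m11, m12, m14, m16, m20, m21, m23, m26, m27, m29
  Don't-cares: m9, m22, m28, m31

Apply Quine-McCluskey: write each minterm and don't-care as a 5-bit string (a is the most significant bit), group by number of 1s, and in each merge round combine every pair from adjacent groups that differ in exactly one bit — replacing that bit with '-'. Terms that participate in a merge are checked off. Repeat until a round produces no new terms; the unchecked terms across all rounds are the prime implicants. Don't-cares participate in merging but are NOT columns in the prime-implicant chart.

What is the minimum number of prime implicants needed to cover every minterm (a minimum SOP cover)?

8

Round 0: 00000✓ 00001✓ 00010✓ 00110✓ 00111✓ 01000✓ 01001✓ 01011✓ 01100✓ 01110✓ 10000✓ 10100✓ 10101✓ 10110✓ 10111✓ 11010✓ 11011✓ 11100✓ 11101✓ 11111✓
Round 1: -0000 -0110✓ -0111✓ -1011 -1100 0-000✓ 0-001✓ 0-110 00-10 000-0 0000-✓ 0011-✓ 01-00 010-1 0100-✓ 011-0 1-100✓ 1-101✓ 1-111✓ 10-00 101-0✓ 101-1✓ 1010-✓ 1011-✓ 11-11 1101- 111-1✓ 1110-✓
Round 2: -011- 0-00- 1-1-1 1-10- 101--
PIs = {-0000, -011-, -1011, -1100, 0-00-, 0-110, 00-10, 000-0, 01-00, 010-1, 011-0, 1-1-1, 1-10-, 10-00, 101--, 11-11, 1101-}
Coverage chart:
  m0: -0000,0-00-,000-0
  m1: 0-00- ←essential
  m2: 00-10,000-0
  m6: -011-,0-110,00-10
  m7: -011- ←essential
  m8: 0-00-,01-00
  m11: -1011,010-1
  m12: -1100,01-00,011-0
  m14: 0-110,011-0
  m16: -0000,10-00
  m20: 1-10-,10-00,101--
  m21: 1-1-1,1-10-,101--
  m23: -011-,1-1-1,101--
  m26: 1101- ←essential
  m27: -1011,11-11,1101-
  m29: 1-1-1,1-10-
Essential: -011-, 0-00-, 1101-
Petrick residual → -0000, -1011, 00-10, 011-0, 1-10-
Min cover (8 terms): b'c'd'e' + b'cd + bc'de + a'c'd' + a'b'de' + a'bce' + acd' + abc'd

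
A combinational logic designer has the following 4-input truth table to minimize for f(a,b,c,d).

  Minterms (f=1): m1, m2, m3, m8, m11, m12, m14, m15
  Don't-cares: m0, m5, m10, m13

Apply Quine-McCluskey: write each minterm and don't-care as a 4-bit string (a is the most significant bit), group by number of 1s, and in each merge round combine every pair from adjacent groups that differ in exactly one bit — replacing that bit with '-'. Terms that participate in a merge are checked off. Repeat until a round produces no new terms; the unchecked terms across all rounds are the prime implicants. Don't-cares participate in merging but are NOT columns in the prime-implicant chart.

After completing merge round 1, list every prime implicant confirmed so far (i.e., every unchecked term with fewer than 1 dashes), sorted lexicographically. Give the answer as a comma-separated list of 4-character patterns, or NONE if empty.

size-2^0 implicants → 0000(✓)  0001(✓)  0010(✓)  0011(✓)  0101(✓)  1000(✓)  1010(✓)  1011(✓)  1100(✓)  1101(✓)  1110(✓)  1111(✓)
size-2^1 implicants → -000(✓)  -010(✓)  -011(✓)  -101  0-01  00-0(✓)  00-1(✓)  000-(✓)  001-(✓)  1-00(✓)  1-10(✓)  1-11(✓)  10-0(✓)  101-(✓)  11-0(✓)  11-1(✓)  110-(✓)  111-(✓)
size-2^2 implicants → -0-0  -01-  00--  1--0  1-1-  11--
Unchecked terms (primes): -0-0, -01-, -101, 0-01, 00--, 1--0, 1-1-, 11--

NONE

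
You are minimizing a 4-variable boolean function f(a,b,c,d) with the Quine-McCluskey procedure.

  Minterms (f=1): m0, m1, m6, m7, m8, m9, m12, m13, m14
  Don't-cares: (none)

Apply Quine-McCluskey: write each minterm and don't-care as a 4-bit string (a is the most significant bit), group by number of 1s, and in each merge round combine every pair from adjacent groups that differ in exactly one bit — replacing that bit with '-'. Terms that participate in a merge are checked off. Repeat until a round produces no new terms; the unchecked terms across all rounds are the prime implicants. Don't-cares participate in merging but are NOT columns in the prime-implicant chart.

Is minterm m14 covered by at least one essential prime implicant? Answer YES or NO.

NO

[col 0] 0000*, 0001*, 0110*, 0111*, 1000*, 1001*, 1100*, 1101*, 1110*
[col 1] -000*, -001*, -110, 000-*, 011-, 1-00*, 1-01*, 100-*, 11-0, 110-*
[col 2] -00-, 1-0-
Prime implicants: -00-, -110, 011-, 1-0-, 11-0
PI chart (minterm → PIs covering it):
  0 | -00-  (sole → essential)
  1 | -00-  (sole → essential)
  6 | -110,011-
  7 | 011-  (sole → essential)
  8 | -00-,1-0-
  9 | -00-,1-0-
  12 | 1-0-,11-0
  13 | 1-0-  (sole → essential)
  14 | -110,11-0
Essential prime implicants: -00-, 011-, 1-0-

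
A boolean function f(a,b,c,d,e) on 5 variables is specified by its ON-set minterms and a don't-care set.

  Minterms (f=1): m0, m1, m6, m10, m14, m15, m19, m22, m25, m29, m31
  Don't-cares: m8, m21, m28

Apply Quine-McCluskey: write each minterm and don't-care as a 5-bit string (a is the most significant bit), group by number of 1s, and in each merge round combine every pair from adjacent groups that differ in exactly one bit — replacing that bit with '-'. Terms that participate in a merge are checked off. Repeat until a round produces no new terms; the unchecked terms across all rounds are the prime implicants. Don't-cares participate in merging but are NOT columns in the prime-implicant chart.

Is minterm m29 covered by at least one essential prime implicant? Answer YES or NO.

YES

Round 0: 00000✓ 00001✓ 00110✓ 01000✓ 01010✓ 01110✓ 01111✓ 10011 10101✓ 10110✓ 11001✓ 11100✓ 11101✓ 11111✓
Round 1: -0110 -1111 0-000 0-110 0000- 01-10 010-0 0111- 1-101 11-01 111-1 1110-
PIs = {-0110, -1111, 0-000, 0-110, 0000-, 01-10, 010-0, 0111-, 1-101, 10011, 11-01, 111-1, 1110-}
Coverage chart:
  m0: 0-000,0000-
  m1: 0000- ←essential
  m6: -0110,0-110
  m10: 01-10,010-0
  m14: 0-110,01-10,0111-
  m15: -1111,0111-
  m19: 10011 ←essential
  m22: -0110 ←essential
  m25: 11-01 ←essential
  m29: 1-101,11-01,111-1,1110-
  m31: -1111,111-1
Essential: -0110, 0000-, 10011, 11-01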